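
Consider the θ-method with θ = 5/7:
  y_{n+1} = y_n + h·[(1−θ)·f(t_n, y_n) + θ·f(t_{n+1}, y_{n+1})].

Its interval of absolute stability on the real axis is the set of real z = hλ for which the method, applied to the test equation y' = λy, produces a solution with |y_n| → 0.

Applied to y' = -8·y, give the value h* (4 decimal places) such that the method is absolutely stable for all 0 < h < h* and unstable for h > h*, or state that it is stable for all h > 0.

With y'=λy (z=hλ):
  y_{n+1} = y_n + z·[2/7·y_n + 5/7·y_{n+1}] ⇒ (1 − 5/7z)y_{n+1} = (1 + 2/7z)y_n
  so R(z) = (1 + 2/7z)/(1 − 5/7z).

Find x<0 with |R(x)|<1.
x=-1.68: |R|=0.2364
x=-2: |R|=0.1765
x=-10: |R|=0.2281
x=-100: |R|=0.3807
θ=5/7≥1/2 ⇒ |1+2/7x|<|1−5/7x| ∀x<0 ⇒ stable on all of ℝ⁻.

unbounded; (−∞, 0). Any h>0 works for λ=-8.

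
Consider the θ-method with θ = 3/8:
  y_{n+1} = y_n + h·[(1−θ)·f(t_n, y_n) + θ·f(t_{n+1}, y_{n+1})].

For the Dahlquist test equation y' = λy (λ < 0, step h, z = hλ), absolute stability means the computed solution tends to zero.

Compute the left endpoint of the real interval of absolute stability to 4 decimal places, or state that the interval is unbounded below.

With y'=λy (z=hλ):
  y_{n+1} = y_n + z·[5/8·y_n + 3/8·y_{n+1}] ⇒ (1 − 3/8z)y_{n+1} = (1 + 5/8z)y_n
  R(z) = (1 + 5/8z)/(1 − 3/8z).

Boundary: |R(x)|=1, x<0.
x=-1.47: |R|=0.0524
R=−1: 1+5/8x = −1+3/8x ⇒ -1/4x=2 ⇒ x=2/(-1/4)=-8.0000
Confirm numerically:
  x=-6.289: |R|=0.87263 <1
  x=-4.624: |R|=0.69129 <1
  x=-3.982: |R|=0.59711 <1
  x=-3.289: |R|=0.47266 <1
  x=-8.494: |R|=1.02951 >1
  x=-8.396: |R|=1.02386 >1
  x=-8.051: |R|=1.00317 >1
So |R|<1 on (-8.0000, 0).

left endpoint -8.0000.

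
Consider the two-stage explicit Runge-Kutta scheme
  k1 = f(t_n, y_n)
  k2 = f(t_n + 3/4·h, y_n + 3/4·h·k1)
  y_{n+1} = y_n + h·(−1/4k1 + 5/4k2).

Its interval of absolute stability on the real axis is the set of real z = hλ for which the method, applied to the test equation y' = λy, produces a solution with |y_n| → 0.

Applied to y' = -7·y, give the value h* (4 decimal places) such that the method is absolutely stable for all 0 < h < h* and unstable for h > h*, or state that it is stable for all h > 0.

With y'=λy (z=hλ):
  k1=λy_n ⇒ h·k1=z·y_n;  k2=λ(1+3/4z)y_n ⇒ h·k2=z(1+3/4z)y_n
  y_{n+1}/y_n = 1 − 1/4z + 5/4z(1+3/4z) = 1 + z + 15/16z²
  Hence R(z) = 1 + z + 15/16z².

Solve |R(x)|<1 on ℝ⁻.
x=-0.89: |R|=0.8526
R=1: x+15/16x²=0 ⇒ x=−16/15=-1.0667; min R=1−1/(4·15/16)=0.7333>−1
Confirm numerically:
  x=-0.885: |R|=0.84927 <1
  x=-0.812: |R|=0.80614 <1
  x=-0.680: |R|=0.75350 <1
  x=-1.570: |R|=1.74084 >1
  x=-1.227: |R|=1.18443 >1
Stable set (-1.0667, 0).

(-1.0667,0); λ=-7 ⇒ h* = (16/15)/7 = 0.1524.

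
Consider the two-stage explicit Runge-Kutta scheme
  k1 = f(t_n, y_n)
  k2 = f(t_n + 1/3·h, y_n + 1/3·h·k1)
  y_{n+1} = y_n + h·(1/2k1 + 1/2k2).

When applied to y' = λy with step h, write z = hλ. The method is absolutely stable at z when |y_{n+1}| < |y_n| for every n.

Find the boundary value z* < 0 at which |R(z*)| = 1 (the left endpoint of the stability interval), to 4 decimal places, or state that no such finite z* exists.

left endpoint -6.0000.

With y'=λy (z=hλ):
  k1=λy_n ⇒ h·k1=z·y_n;  k2=λ(1+1/3z)y_n ⇒ h·k2=z(1+1/3z)y_n
  y_{n+1}/y_n = 1 + 1/2z + 1/2z(1+1/3z) = 1 + z + 1/6z²
  R(z) = 1 + z + 1/6z².

Find x<0 with |R(x)|<1.
x=-0.38: |R|=0.6441
R=1: x+1/6x²=0 ⇒ x=−6=-6.0000; min R=1−1/(4·1/6)=-0.5000>−1
Confirm numerically:
  x=-5.585: |R|=0.61370 <1
  x=-5.388: |R|=0.45042 <1
  x=-5.302: |R|=0.38320 <1
  x=-4.122: |R|=0.29019 <1
  x=-6.476: |R|=1.51376 >1
  x=-6.215: |R|=1.22270 >1
Stable set (-6.0000, 0).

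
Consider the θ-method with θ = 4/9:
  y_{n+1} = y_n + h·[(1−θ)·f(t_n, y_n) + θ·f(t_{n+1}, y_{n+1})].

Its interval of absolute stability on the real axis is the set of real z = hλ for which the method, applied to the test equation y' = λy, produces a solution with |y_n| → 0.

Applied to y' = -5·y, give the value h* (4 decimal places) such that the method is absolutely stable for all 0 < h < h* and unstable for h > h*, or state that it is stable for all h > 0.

(-18.0000,0); λ=-5 ⇒ h* = (18)/5 = 3.6000.

With y'=λy (z=hλ):
  y_{n+1} = y_n + z·[5/9·y_n + 4/9·y_{n+1}] ⇒ (1 − 4/9z)y_{n+1} = (1 + 5/9z)y_n
  R(z) = (1 + 5/9z)/(1 − 4/9z).

Find x<0 with |R(x)|<1.
x=-1.47: |R|=0.1109
R=−1: 1+5/9x = −1+4/9x ⇒ -1/9x=2 ⇒ x=2/(-1/9)=-18.0000
Confirm numerically:
  x=-14.840: |R|=0.95377 <1
  x=-14.308: |R|=0.94426 <1
  x=-12.329: |R|=0.90275 <1
  x=-18.425: |R|=1.00514 >1
  x=-18.114: |R|=1.00140 >1
  x=-18.101: |R|=1.00124 >1
Stable set (-18.0000, 0).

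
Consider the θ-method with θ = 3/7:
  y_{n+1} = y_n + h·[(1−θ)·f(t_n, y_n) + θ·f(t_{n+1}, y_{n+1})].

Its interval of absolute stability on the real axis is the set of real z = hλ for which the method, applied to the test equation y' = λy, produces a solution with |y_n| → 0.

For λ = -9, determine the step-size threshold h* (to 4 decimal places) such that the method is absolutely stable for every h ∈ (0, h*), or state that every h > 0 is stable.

(-14.0000,0); λ=-9 ⇒ h* = (14)/9 = 1.5556.

Test eqn y'=λy, z=hλ:
  y_{n+1} = y_n + z·[4/7·y_n + 3/7·y_{n+1}] ⇒ (1 − 3/7z)y_{n+1} = (1 + 4/7z)y_n
  so R(z) = (1 + 4/7z)/(1 − 3/7z).

Need |R(x)|<1, x<0.
x=-0.96: |R|=0.3198
R=−1: 1+4/7x = −1+3/7x ⇒ -1/7x=2 ⇒ x=2/(-1/7)=-14.0000
Confirm numerically:
  x=-13.874: |R|=0.99741 <1
  x=-9.505: |R|=0.87343 <1
  x=-5.624: |R|=0.64913 <1
  x=-14.220: |R|=1.00443 >1
  x=-14.171: |R|=1.00345 >1
So |R|<1 on (-14.0000, 0).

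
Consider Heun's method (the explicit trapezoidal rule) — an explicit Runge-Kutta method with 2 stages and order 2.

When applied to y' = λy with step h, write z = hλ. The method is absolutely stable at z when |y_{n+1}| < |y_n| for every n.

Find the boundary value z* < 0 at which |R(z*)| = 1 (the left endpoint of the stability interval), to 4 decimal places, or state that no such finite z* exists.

z* = -2.0000.

On y'=λy, z=hλ:
  order 2, 2-stage ⇒ R(z)=1+z+z^2/2
  (e.g. R(-1.45)=0.60125, |R|=0.60125)

Boundary: |R(x)|=1, x<0.
x=-1.45: |R|=0.6013
|R(-1.78)|=0.8042 |R(-1.06)|=0.5018 |R(-0.83)|=0.5145
Bisect:
  x_lo=-2.3223 |R|=1.3743  x_hi=-0.1735 |R|=0.8416
  mid=-1.24790 |R|=0.53073 →hi
  mid=-1.78511 |R|=0.80820 →hi
  mid=-2.05371 |R|=1.05516 →lo
  mid=-1.91941 |R|=0.92266 →hi
  mid=-1.98656 |R|=0.98665 →hi
  mid=-2.02014 |R|=1.02034 →lo
  mid=-2.00335 |R|=1.00336 →lo
  mid=-1.99496 |R|=0.99497 →hi
  mid=-1.99915 |R|=0.99915 →hi
  ...
  [-2.00007,-1.99994] ⇒ x*=-2.0000
So |R|<1 on (-2.0000, 0).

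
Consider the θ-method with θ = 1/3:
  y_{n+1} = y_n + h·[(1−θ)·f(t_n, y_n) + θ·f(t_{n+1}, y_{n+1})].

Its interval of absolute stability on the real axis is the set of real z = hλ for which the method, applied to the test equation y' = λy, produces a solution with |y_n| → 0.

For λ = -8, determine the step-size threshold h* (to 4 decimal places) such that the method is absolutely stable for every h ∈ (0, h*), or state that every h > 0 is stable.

Test eqn y'=λy, z=hλ:
  y_{n+1} = y_n + z·[2/3·y_n + 1/3·y_{n+1}] ⇒ (1 − 1/3z)y_{n+1} = (1 + 2/3z)y_n
  R(z) = (1 + 2/3z)/(1 − 1/3z).

Find x<0 with |R(x)|<1.
x=-1.38: |R|=0.0548
R=−1: 1+2/3x = −1+1/3x ⇒ -1/3x=2 ⇒ x=2/(-1/3)=-6.0000
Confirm numerically:
  x=-5.921: |R|=0.99114 <1
  x=-4.835: |R|=0.85131 <1
  x=-4.761: |R|=0.84036 <1
  x=-3.867: |R|=0.68938 <1
  x=-6.294: |R|=1.03163 >1
  x=-6.061: |R|=1.00673 >1
So |R|<1 on (-6.0000, 0).

(-6.0000,0); λ=-8 ⇒ h* = (6)/8 = 0.7500.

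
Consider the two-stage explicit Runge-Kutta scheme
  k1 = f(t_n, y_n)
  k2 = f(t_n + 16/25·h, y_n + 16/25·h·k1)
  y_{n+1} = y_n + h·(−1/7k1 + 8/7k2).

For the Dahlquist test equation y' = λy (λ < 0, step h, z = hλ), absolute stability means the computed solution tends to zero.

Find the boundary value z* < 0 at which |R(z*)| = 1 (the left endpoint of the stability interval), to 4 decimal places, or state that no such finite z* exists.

left endpoint -1.3672.

Test eqn y'=λy, z=hλ:
  k1=λy_n ⇒ h·k1=z·y_n;  k2=λ(1+16/25z)y_n ⇒ h·k2=z(1+16/25z)y_n
  y_{n+1}/y_n = 1 − 1/7z + 8/7z(1+16/25z) = 1 + z + 128/175z²
  so R(z) = 1 + z + 128/175z².

Find x<0 with |R(x)|<1.
x=-0.48: |R|=0.6885
R=1: x+128/175x²=0 ⇒ x=−175/128=-1.3672; min R=1−1/(4·128/175)=0.6582>−1
Confirm numerically:
  x=-0.888: |R|=0.68876 <1
  x=-0.854: |R|=0.67944 <1
  x=-0.615: |R|=0.66164 <1
  x=-0.604: |R|=0.66284 <1
  x=-1.946: |R|=1.82386 >1
  x=-1.494: |R|=1.13857 >1
  x=-1.423: |R|=1.05809 >1
So |R|<1 on (-1.3672, 0).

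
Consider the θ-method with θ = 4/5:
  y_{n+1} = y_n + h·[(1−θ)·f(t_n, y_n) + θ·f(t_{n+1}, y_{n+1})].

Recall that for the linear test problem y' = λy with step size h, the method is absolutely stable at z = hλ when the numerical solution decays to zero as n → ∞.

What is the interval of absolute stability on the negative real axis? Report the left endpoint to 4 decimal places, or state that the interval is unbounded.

unbounded; (−∞, 0).

Test eqn y'=λy, z=hλ:
  y_{n+1} = y_n + z·[1/5·y_n + 4/5·y_{n+1}] ⇒ (1 − 4/5z)y_{n+1} = (1 + 1/5z)y_n
  so R(z) = (1 + 1/5z)/(1 − 4/5z).

Need |R(x)|<1, x<0.
x=-0.97: |R|=0.4538
x=-2: |R|=0.2308
x=-10: |R|=0.1111
x=-100: |R|=0.2346
θ=4/5≥1/2 ⇒ |1+1/5x|<|1−4/5x| ∀x<0 ⇒ unbounded interval.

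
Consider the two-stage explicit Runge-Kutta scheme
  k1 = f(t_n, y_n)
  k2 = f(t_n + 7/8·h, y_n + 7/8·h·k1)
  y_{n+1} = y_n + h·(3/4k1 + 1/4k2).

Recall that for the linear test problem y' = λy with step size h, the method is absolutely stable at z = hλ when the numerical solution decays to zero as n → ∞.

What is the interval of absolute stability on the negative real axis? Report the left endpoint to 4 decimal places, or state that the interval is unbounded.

Test eqn y'=λy, z=hλ:
  k1=λy_n ⇒ h·k1=z·y_n;  k2=λ(1+7/8z)y_n ⇒ h·k2=z(1+7/8z)y_n
  y_{n+1}/y_n = 1 + 3/4z + 1/4z(1+7/8z) = 1 + z + 7/32z²
  ⇒ R(z) = 1 + z + 7/32z².

Boundary: |R(x)|=1, x<0.
x=-1.42: |R|=0.0211
R=1: x+7/32x²=0 ⇒ x=−32/7=-4.5714; min R=1−1/(4·7/32)=-0.1429>−1
Confirm numerically:
  x=-4.437: |R|=0.86952 <1
  x=-4.375: |R|=0.81201 <1
  x=-2.909: |R|=0.05788 <1
  x=-2.739: |R|=0.09791 <1
  x=-5.059: |R|=1.53957 >1
  x=-4.819: |R|=1.26098 >1
Interval (-4.5714, 0).

(-4.5714, 0).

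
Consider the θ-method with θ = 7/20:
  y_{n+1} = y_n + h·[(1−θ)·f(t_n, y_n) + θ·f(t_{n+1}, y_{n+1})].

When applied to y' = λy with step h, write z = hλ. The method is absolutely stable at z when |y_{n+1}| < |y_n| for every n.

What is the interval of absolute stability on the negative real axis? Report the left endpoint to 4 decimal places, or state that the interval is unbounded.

Test eqn y'=λy, z=hλ:
  y_{n+1} = y_n + z·[13/20·y_n + 7/20·y_{n+1}] ⇒ (1 − 7/20z)y_{n+1} = (1 + 13/20z)y_n
  R(z) = (1 + 13/20z)/(1 − 7/20z).

Find x<0 with |R(x)|<1.
x=-1.02: |R|=0.2483
R=−1: 1+13/20x = −1+7/20x ⇒ -3/10x=2 ⇒ x=2/(-3/10)=-6.6667
Confirm numerically:
  x=-6.138: |R|=0.94962 <1
  x=-5.282: |R|=0.85418 <1
  x=-5.268: |R|=0.85245 <1
  x=-5.224: |R|=0.84698 <1
  x=-7.176: |R|=1.04351 >1
  x=-7.137: |R|=1.04034 >1
  x=-6.891: |R|=1.01973 >1
So |R|<1 on (-6.6667, 0).

(-6.6667, 0).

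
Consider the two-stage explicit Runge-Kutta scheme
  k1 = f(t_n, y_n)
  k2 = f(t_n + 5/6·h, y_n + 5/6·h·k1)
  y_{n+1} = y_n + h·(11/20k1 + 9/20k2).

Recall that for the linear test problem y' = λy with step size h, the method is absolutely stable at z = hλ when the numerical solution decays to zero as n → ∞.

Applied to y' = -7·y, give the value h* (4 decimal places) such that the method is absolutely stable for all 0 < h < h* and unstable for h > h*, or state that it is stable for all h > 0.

On y'=λy, z=hλ:
  k1=λy_n ⇒ h·k1=z·y_n;  k2=λ(1+5/6z)y_n ⇒ h·k2=z(1+5/6z)y_n
  y_{n+1}/y_n = 1 + 11/20z + 9/20z(1+5/6z) = 1 + z + 3/8z²
  so R(z) = 1 + z + 3/8z².

Boundary: |R(x)|=1, x<0.
x=-0.76: |R|=0.4566
R=1: x+3/8x²=0 ⇒ x=−8/3=-2.6667; min R=1−1/(4·3/8)=0.3333>−1
Confirm numerically:
  x=-2.457: |R|=0.80682 <1
  x=-1.933: |R|=0.46818 <1
  x=-1.317: |R|=0.33343 <1
  x=-3.152: |R|=1.57366 >1
  x=-3.128: |R|=1.54114 >1
So |R|<1 on (-2.6667, 0).

(-2.6667,0); λ=-7 ⇒ h* = (8/3)/7 = 0.3810.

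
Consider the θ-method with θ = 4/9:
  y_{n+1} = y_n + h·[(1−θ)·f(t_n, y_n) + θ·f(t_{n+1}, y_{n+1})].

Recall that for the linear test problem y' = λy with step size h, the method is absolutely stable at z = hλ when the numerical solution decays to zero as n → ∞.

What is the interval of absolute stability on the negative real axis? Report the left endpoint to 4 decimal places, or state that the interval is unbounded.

On y'=λy, z=hλ:
  y_{n+1} = y_n + z·[5/9·y_n + 4/9·y_{n+1}] ⇒ (1 − 4/9z)y_{n+1} = (1 + 5/9z)y_n
  so R(z) = (1 + 5/9z)/(1 − 4/9z).

Solve |R(x)|<1 on ℝ⁻.
x=-1.51: |R|=0.0964
R=−1: 1+5/9x = −1+4/9x ⇒ -1/9x=2 ⇒ x=2/(-1/9)=-18.0000
Confirm numerically:
  x=-17.399: |R|=0.99235 <1
  x=-15.150: |R|=0.95905 <1
  x=-10.891: |R|=0.86476 <1
  x=-9.376: |R|=0.81455 <1
  x=-18.577: |R|=1.00693 >1
  x=-18.357: |R|=1.00433 >1
  x=-18.220: |R|=1.00269 >1
So |R|<1 on (-18.0000, 0).

(-18.0000, 0).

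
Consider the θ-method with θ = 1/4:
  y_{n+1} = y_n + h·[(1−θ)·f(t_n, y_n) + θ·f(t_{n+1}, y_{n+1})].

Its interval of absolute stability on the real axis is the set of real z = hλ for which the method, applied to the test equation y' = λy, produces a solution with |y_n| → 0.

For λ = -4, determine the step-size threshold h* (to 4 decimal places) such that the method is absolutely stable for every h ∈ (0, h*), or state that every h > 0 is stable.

(-4.0000,0); λ=-4 ⇒ h* = (4)/4 = 1.0000.

With y'=λy (z=hλ):
  y_{n+1} = y_n + z·[3/4·y_n + 1/4·y_{n+1}] ⇒ (1 − 1/4z)y_{n+1} = (1 + 3/4z)y_n
  R(z) = (1 + 3/4z)/(1 − 1/4z).

Solve |R(x)|<1 on ℝ⁻.
x=-0.3: |R|=0.7209
R=−1: 1+3/4x = −1+1/4x ⇒ -1/2x=2 ⇒ x=2/(-1/2)=-4.0000
Confirm numerically:
  x=-3.311: |R|=0.81152 <1
  x=-3.108: |R|=0.74902 <1
  x=-2.494: |R|=0.53619 <1
  x=-1.993: |R|=0.33022 <1
  x=-4.452: |R|=1.10696 >1
  x=-4.133: |R|=1.03271 >1
Stable set (-4.0000, 0).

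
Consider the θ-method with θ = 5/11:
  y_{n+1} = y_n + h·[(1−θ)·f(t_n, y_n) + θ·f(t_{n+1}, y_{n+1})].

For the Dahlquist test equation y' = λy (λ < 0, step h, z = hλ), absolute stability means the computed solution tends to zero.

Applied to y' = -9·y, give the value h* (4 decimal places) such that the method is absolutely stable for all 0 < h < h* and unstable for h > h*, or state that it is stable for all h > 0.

On y'=λy, z=hλ:
  y_{n+1} = y_n + z·[6/11·y_n + 5/11·y_{n+1}] ⇒ (1 − 5/11z)y_{n+1} = (1 + 6/11z)y_n
  R(z) = (1 + 6/11z)/(1 − 5/11z).

Need |R(x)|<1, x<0.
x=-0.73: |R|=0.4519
R=−1: 1+6/11x = −1+5/11x ⇒ -1/11x=2 ⇒ x=2/(-1/11)=-22.0000
Confirm numerically:
  x=-21.922: |R|=0.99935 <1
  x=-21.486: |R|=0.99566 <1
  x=-18.519: |R|=0.96640 <1
  x=-22.541: |R|=1.00437 >1
  x=-22.483: |R|=1.00391 >1
  x=-22.388: |R|=1.00316 >1
So |R|<1 on (-22.0000, 0).

(-22.0000,0); λ=-9 ⇒ h* = (22)/9 = 2.4444.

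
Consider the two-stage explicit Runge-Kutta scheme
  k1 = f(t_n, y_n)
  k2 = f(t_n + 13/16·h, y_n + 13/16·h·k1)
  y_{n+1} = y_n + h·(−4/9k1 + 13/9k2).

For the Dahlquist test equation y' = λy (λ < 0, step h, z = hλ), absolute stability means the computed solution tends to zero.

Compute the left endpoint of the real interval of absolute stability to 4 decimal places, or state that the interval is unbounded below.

left endpoint -0.8521.

With y'=λy (z=hλ):
  k1=λy_n ⇒ h·k1=z·y_n;  k2=λ(1+13/16z)y_n ⇒ h·k2=z(1+13/16z)y_n
  y_{n+1}/y_n = 1 − 4/9z + 13/9z(1+13/16z) = 1 + z + 169/144z²
  ⇒ R(z) = 1 + z + 169/144z².

Solve |R(x)|<1 on ℝ⁻.
x=-0.31: |R|=0.8028
R=1: x+169/144x²=0 ⇒ x=−144/169=-0.8521; min R=1−1/(4·169/144)=0.7870>−1
Confirm numerically:
  x=-0.774: |R|=0.92908 <1
  x=-0.600: |R|=0.82250 <1
  x=-0.545: |R|=0.80359 <1
  x=-0.418: |R|=0.78706 <1
  x=-1.155: |R|=1.41063 >1
  x=-1.053: |R|=1.24831 >1
Stable set (-0.8521, 0).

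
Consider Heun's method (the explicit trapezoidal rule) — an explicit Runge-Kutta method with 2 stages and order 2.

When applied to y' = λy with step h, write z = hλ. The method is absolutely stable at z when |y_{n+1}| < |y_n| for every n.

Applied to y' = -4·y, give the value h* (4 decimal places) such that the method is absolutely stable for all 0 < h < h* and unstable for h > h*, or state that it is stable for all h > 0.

On y'=λy, z=hλ:
  order 2, 2-stage ⇒ R(z)=1+z+z^2/2
  (e.g. R(-1.78)=0.80420, |R|=0.80420)

Need |R(x)|<1, x<0.
x=-1.78: |R|=0.8042
|R(-2.31)|=1.3580 |R(-1.48)|=0.6152 |R(-0.57)|=0.5924
Bisect:
  x_lo=-2.8602 |R|=2.2302  x_hi=-0.1425 |R|=0.8676
  mid=-1.50138 |R|=0.62569 →hi
  mid=-2.18080 |R|=1.19715 →lo
  mid=-1.84109 |R|=0.85372 →hi
  mid=-2.01095 |R|=1.01101 →lo
  mid=-1.92602 |R|=0.92876 →hi
  mid=-1.96848 |R|=0.96898 →hi
  mid=-1.98971 |R|=0.98977 →hi
  mid=-2.00033 |R|=1.00033 →lo
  mid=-1.99502 |R|=0.99503 →hi
  ...
  [-2.00016,-2.00000] ⇒ x*=-2.0000
Interval (-2.0000, 0).

(-2.0000,0); λ=-4 ⇒ h* = 0.5000.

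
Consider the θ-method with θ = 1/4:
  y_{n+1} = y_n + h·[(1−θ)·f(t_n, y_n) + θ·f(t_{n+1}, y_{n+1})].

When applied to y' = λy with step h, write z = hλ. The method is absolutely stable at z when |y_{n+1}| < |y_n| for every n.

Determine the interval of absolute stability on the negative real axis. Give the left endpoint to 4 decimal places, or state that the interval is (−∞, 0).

Test eqn y'=λy, z=hλ:
  y_{n+1} = y_n + z·[3/4·y_n + 1/4·y_{n+1}] ⇒ (1 − 1/4z)y_{n+1} = (1 + 3/4z)y_n
  R(z) = (1 + 3/4z)/(1 − 1/4z).

Boundary: |R(x)|=1, x<0.
x=-1.18: |R|=0.0888
R=−1: 1+3/4x = −1+1/4x ⇒ -1/2x=2 ⇒ x=2/(-1/2)=-4.0000
Confirm numerically:
  x=-3.639: |R|=0.90549 <1
  x=-2.225: |R|=0.42972 <1
  x=-1.983: |R|=0.32576 <1
  x=-1.936: |R|=0.30458 <1
  x=-4.231: |R|=1.05613 >1
  x=-4.219: |R|=1.05329 >1
  x=-4.051: |R|=1.01267 >1
Stable set (-4.0000, 0).

(-4.0000, 0).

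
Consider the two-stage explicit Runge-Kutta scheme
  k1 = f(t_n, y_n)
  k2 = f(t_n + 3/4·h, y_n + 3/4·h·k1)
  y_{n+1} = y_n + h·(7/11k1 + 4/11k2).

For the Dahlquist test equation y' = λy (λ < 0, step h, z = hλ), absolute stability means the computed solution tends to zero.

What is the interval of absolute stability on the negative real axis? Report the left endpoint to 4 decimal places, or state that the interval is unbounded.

(-3.6667, 0).

Test eqn y'=λy, z=hλ:
  k1=λy_n ⇒ h·k1=z·y_n;  k2=λ(1+3/4z)y_n ⇒ h·k2=z(1+3/4z)y_n
  y_{n+1}/y_n = 1 + 7/11z + 4/11z(1+3/4z) = 1 + z + 3/11z²
  R(z) = 1 + z + 3/11z².

Need |R(x)|<1, x<0.
x=-0.47: |R|=0.5902
R=1: x+3/11x²=0 ⇒ x=−11/3=-3.6667; min R=1−1/(4·3/11)=0.0833>−1
Confirm numerically:
  x=-3.165: |R|=0.56697 <1
  x=-2.103: |R|=0.10317 <1
  x=-1.872: |R|=0.08374 <1
  x=-1.548: |R|=0.10554 <1
  x=-4.220: |R|=1.63684 >1
  x=-3.761: |R|=1.09676 >1
Interval (-3.6667, 0).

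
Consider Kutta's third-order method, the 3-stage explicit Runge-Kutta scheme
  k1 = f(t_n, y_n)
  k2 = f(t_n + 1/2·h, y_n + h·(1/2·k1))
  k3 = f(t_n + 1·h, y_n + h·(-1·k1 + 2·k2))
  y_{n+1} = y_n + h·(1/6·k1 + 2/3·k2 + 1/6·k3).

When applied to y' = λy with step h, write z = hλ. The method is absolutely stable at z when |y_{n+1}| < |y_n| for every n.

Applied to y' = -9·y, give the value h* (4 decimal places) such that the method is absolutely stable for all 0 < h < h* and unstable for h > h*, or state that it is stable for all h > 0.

On y'=λy, z=hλ:
  order 3, 3-stage ⇒ R(z)=1+z+z^2/2+z^3/6
  (e.g. R(-0.45)=0.63606, |R|=0.63606)

Solve |R(x)|<1 on ℝ⁻.
x=-0.45: |R|=0.6361
|R(-2.79)|=1.5176 |R(-2.06)|=0.3952 |R(-0.95)|=0.3584
Bisect:
  x_lo=-2.9944 |R|=1.9861  x_hi=-0.1812 |R|=0.8343
  mid=-1.58780 |R|=0.00559 →hi
  mid=-2.29112 |R|=0.67094 →hi
  mid=-2.64278 |R|=1.22696 →lo
  mid=-2.46695 |R|=0.92628 →hi
  mid=-2.55487 |R|=1.07061 →lo
  mid=-2.51091 |R|=0.99698 →hi
  mid=-2.53289 |R|=1.03343 →lo
  mid=-2.52190 |R|=1.01511 →lo
  ...
  [-2.51280,-2.51263] ⇒ x*=-2.5127
Stable set (-2.5127, 0).

(-2.5127,0); λ=-9 ⇒ h* = 0.2792.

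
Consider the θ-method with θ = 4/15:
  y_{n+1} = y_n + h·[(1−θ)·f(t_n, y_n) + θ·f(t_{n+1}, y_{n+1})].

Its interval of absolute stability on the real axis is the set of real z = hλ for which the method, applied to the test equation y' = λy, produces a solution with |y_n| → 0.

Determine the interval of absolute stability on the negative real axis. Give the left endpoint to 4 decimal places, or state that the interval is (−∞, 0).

Set f=λy, z=hλ:
  y_{n+1} = y_n + z·[11/15·y_n + 4/15·y_{n+1}] ⇒ (1 − 4/15z)y_{n+1} = (1 + 11/15z)y_n
  R(z) = (1 + 11/15z)/(1 − 4/15z).

Boundary: |R(x)|=1, x<0.
x=-0.56: |R|=0.5128
R=−1: 1+11/15x = −1+4/15x ⇒ -7/15x=2 ⇒ x=2/(-7/15)=-4.2857
Confirm numerically:
  x=-3.926: |R|=0.91799 <1
  x=-2.694: |R|=0.56774 <1
  x=-2.634: |R|=0.54723 <1
  x=-2.250: |R|=0.40625 <1
  x=-4.770: |R|=1.09947 >1
  x=-4.594: |R|=1.06466 >1
  x=-4.356: |R|=1.01517 >1
So |R|<1 on (-4.2857, 0).

(-4.2857, 0).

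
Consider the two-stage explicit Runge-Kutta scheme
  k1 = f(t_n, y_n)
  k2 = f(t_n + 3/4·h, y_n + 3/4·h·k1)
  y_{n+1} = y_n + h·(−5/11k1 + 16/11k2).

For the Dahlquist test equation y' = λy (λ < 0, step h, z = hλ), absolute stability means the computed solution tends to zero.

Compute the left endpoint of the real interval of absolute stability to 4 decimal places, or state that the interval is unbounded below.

z* = -0.9167.

Set f=λy, z=hλ:
  k1=λy_n ⇒ h·k1=z·y_n;  k2=λ(1+3/4z)y_n ⇒ h·k2=z(1+3/4z)y_n
  y_{n+1}/y_n = 1 − 5/11z + 16/11z(1+3/4z) = 1 + z + 12/11z²
  so R(z) = 1 + z + 12/11z².

Solve |R(x)|<1 on ℝ⁻.
x=-1.34: |R|=1.6188
R=1: x+12/11x²=0 ⇒ x=−11/12=-0.9167; min R=1−1/(4·12/11)=0.7708>−1
Confirm numerically:
  x=-0.879: |R|=0.96388 <1
  x=-0.874: |R|=0.95932 <1
  x=-0.821: |R|=0.91432 <1
  x=-0.456: |R|=0.77084 <1
  x=-1.354: |R|=1.64598 >1
  x=-1.004: |R|=1.09565 >1
So |R|<1 on (-0.9167, 0).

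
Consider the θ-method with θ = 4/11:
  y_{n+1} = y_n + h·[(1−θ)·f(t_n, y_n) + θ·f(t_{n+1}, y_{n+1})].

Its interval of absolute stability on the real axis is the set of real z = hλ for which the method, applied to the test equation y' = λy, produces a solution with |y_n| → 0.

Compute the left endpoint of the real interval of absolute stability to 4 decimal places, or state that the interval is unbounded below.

Test eqn y'=λy, z=hλ:
  y_{n+1} = y_n + z·[7/11·y_n + 4/11·y_{n+1}] ⇒ (1 − 4/11z)y_{n+1} = (1 + 7/11z)y_n
  Hence R(z) = (1 + 7/11z)/(1 − 4/11z).

Find x<0 with |R(x)|<1.
x=-0.77: |R|=0.3984
R=−1: 1+7/11x = −1+4/11x ⇒ -3/11x=2 ⇒ x=2/(-3/11)=-7.3333
Confirm numerically:
  x=-7.195: |R|=0.98957 <1
  x=-6.160: |R|=0.90123 <1
  x=-3.103: |R|=0.45793 <1
  x=-7.856: |R|=1.03696 >1
  x=-7.695: |R|=1.02597 >1
  x=-7.633: |R|=1.02165 >1
Interval (-7.3333, 0).

z* = -7.3333.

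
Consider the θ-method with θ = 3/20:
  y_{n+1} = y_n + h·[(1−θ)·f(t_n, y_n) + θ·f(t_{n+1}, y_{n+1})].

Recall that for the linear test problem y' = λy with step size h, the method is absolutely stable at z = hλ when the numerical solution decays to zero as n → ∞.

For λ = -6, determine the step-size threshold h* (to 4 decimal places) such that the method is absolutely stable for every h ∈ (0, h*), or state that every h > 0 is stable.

(-2.8571,0); λ=-6 ⇒ h* = (20/7)/6 = 0.4762.

On y'=λy, z=hλ:
  y_{n+1} = y_n + z·[17/20·y_n + 3/20·y_{n+1}] ⇒ (1 − 3/20z)y_{n+1} = (1 + 17/20z)y_n
  R(z) = (1 + 17/20z)/(1 − 3/20z).

Find x<0 with |R(x)|<1.
x=-0.61: |R|=0.4411
R=−1: 1+17/20x = −1+3/20x ⇒ -7/10x=2 ⇒ x=2/(-7/10)=-2.8571
Confirm numerically:
  x=-2.575: |R|=0.85753 <1
  x=-2.416: |R|=0.77334 <1
  x=-1.321: |R|=0.10253 <1
  x=-3.428: |R|=1.26390 >1
  x=-3.004: |R|=1.07087 >1
  x=-2.892: |R|=1.01702 >1
Interval (-2.8571, 0).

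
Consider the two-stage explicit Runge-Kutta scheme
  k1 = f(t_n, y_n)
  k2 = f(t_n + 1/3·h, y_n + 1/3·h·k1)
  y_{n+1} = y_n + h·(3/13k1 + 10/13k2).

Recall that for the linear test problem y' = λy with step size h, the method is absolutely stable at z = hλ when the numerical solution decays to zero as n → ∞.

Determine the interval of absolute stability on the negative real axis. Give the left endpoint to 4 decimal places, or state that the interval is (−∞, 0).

z∈(-3.9000,0).

On y'=λy, z=hλ:
  k1=λy_n ⇒ h·k1=z·y_n;  k2=λ(1+1/3z)y_n ⇒ h·k2=z(1+1/3z)y_n
  y_{n+1}/y_n = 1 + 3/13z + 10/13z(1+1/3z) = 1 + z + 10/39z²
  Hence R(z) = 1 + z + 10/39z².

Solve |R(x)|<1 on ℝ⁻.
x=-0.52: |R|=0.5493
R=1: x+10/39x²=0 ⇒ x=−39/10=-3.9000; min R=1−1/(4·10/39)=0.0250>−1
Confirm numerically:
  x=-3.602: |R|=0.72477 <1
  x=-3.147: |R|=0.39239 <1
  x=-2.524: |R|=0.10948 <1
  x=-1.989: |R|=0.02539 <1
  x=-4.193: |R|=1.31501 >1
  x=-3.957: |R|=1.05783 >1
Stable set (-3.9000, 0).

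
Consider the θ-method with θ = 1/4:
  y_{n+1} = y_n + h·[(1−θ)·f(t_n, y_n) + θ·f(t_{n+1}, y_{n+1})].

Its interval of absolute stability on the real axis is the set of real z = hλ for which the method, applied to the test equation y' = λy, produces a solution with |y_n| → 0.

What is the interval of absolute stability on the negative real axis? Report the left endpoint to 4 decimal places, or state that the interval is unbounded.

Set f=λy, z=hλ:
  y_{n+1} = y_n + z·[3/4·y_n + 1/4·y_{n+1}] ⇒ (1 − 1/4z)y_{n+1} = (1 + 3/4z)y_n
  so R(z) = (1 + 3/4z)/(1 − 1/4z).

Need |R(x)|<1, x<0.
x=-1.07: |R|=0.1558
R=−1: 1+3/4x = −1+1/4x ⇒ -1/2x=2 ⇒ x=2/(-1/2)=-4.0000
Confirm numerically:
  x=-3.753: |R|=0.93628 <1
  x=-3.453: |R|=0.85321 <1
  x=-3.318: |R|=0.81361 <1
  x=-4.122: |R|=1.03004 >1
  x=-4.119: |R|=1.02931 >1
  x=-4.079: |R|=1.01956 >1
Interval (-4.0000, 0).

(-4.0000, 0).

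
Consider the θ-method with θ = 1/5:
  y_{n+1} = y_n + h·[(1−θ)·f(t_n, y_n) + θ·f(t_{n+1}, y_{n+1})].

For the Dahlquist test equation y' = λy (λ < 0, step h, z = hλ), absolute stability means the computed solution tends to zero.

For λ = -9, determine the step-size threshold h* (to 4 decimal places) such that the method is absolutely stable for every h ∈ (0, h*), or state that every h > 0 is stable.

Test eqn y'=λy, z=hλ:
  y_{n+1} = y_n + z·[4/5·y_n + 1/5·y_{n+1}] ⇒ (1 − 1/5z)y_{n+1} = (1 + 4/5z)y_n
  so R(z) = (1 + 4/5z)/(1 − 1/5z).

Solve |R(x)|<1 on ℝ⁻.
x=-0.41: |R|=0.6211
R=−1: 1+4/5x = −1+1/5x ⇒ -3/5x=2 ⇒ x=2/(-3/5)=-3.3333
Confirm numerically:
  x=-2.889: |R|=0.83103 <1
  x=-2.665: |R|=0.73842 <1
  x=-1.952: |R|=0.40391 <1
  x=-3.865: |R|=1.17992 >1
  x=-3.633: |R|=1.10414 >1
Interval (-3.3333, 0).

(-3.3333,0); λ=-9 ⇒ h* = (10/3)/9 = 0.3704.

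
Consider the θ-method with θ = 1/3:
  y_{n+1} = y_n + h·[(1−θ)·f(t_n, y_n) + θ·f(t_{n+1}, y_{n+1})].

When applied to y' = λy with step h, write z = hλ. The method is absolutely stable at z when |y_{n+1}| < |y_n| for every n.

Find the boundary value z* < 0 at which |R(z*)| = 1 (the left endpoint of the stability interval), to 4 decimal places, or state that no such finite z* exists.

left endpoint -6.0000.

Test eqn y'=λy, z=hλ:
  y_{n+1} = y_n + z·[2/3·y_n + 1/3·y_{n+1}] ⇒ (1 − 1/3z)y_{n+1} = (1 + 2/3z)y_n
  so R(z) = (1 + 2/3z)/(1 − 1/3z).

Need |R(x)|<1, x<0.
x=-0.39: |R|=0.6549
R=−1: 1+2/3x = −1+1/3x ⇒ -1/3x=2 ⇒ x=2/(-1/3)=-6.0000
Confirm numerically:
  x=-5.160: |R|=0.89706 <1
  x=-5.007: |R|=0.87598 <1
  x=-2.533: |R|=0.37340 <1
  x=-6.413: |R|=1.04388 >1
  x=-6.052: |R|=1.00574 >1
So |R|<1 on (-6.0000, 0).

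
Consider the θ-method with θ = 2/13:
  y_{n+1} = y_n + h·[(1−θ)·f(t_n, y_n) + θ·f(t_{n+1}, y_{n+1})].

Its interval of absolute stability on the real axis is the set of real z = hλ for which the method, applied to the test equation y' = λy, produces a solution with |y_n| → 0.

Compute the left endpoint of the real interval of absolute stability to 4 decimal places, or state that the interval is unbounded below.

Set f=λy, z=hλ:
  y_{n+1} = y_n + z·[11/13·y_n + 2/13·y_{n+1}] ⇒ (1 − 2/13z)y_{n+1} = (1 + 11/13z)y_n
  Hence R(z) = (1 + 11/13z)/(1 − 2/13z).

Boundary: |R(x)|=1, x<0.
x=-1.01: |R|=0.1258
R=−1: 1+11/13x = −1+2/13x ⇒ -9/13x=2 ⇒ x=2/(-9/13)=-2.8889
Confirm numerically:
  x=-2.244: |R|=0.66812 <1
  x=-2.159: |R|=0.62068 <1
  x=-1.827: |R|=0.42614 <1
  x=-3.419: |R|=1.24050 >1
  x=-3.128: |R|=1.11176 >1
  x=-3.057: |R|=1.07916 >1
Stable set (-2.8889, 0).

left endpoint -2.8889.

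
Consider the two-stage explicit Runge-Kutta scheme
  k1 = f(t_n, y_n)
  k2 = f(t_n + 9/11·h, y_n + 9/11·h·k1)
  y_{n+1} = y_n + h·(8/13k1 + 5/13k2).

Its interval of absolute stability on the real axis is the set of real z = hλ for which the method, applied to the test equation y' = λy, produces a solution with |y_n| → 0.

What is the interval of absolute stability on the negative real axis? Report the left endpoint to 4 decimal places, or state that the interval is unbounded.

z∈(-3.1778,0).

On y'=λy, z=hλ:
  k1=λy_n ⇒ h·k1=z·y_n;  k2=λ(1+9/11z)y_n ⇒ h·k2=z(1+9/11z)y_n
  y_{n+1}/y_n = 1 + 8/13z + 5/13z(1+9/11z) = 1 + z + 45/143z²
  so R(z) = 1 + z + 45/143z².

Find x<0 with |R(x)|<1.
x=-1.31: |R|=0.2300
R=1: x+45/143x²=0 ⇒ x=−143/45=-3.1778; min R=1−1/(4·45/143)=0.2056>−1
Confirm numerically:
  x=-2.978: |R|=0.81278 <1
  x=-2.905: |R|=0.75064 <1
  x=-2.680: |R|=0.58020 <1
  x=-3.669: |R|=1.56716 >1
  x=-3.600: |R|=1.47832 >1
  x=-3.478: |R|=1.32859 >1
Stable set (-3.1778, 0).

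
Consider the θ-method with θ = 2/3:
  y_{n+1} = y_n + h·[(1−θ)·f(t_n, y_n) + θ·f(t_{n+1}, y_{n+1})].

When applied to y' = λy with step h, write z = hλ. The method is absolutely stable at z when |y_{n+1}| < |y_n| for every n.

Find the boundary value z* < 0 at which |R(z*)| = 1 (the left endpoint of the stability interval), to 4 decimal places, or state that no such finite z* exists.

Set f=λy, z=hλ:
  y_{n+1} = y_n + z·[1/3·y_n + 2/3·y_{n+1}] ⇒ (1 − 2/3z)y_{n+1} = (1 + 1/3z)y_n
  so R(z) = (1 + 1/3z)/(1 − 2/3z).

Find x<0 with |R(x)|<1.
x=-1.38: |R|=0.2813
x=-2: |R|=0.1429
x=-10: |R|=0.3043
x=-100: |R|=0.4778
θ=2/3≥1/2 ⇒ |1+1/3x|<|1−2/3x| ∀x<0 ⇒ stable on all of ℝ⁻.

unbounded; (−∞, 0).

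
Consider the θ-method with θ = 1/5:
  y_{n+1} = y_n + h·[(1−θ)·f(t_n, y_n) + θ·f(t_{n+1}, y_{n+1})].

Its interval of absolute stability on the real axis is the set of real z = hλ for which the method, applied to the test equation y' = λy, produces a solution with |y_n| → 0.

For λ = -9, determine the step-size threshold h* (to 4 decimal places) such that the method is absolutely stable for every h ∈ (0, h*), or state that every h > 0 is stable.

(-3.3333,0); λ=-9 ⇒ h* = (10/3)/9 = 0.3704.

On y'=λy, z=hλ:
  y_{n+1} = y_n + z·[4/5·y_n + 1/5·y_{n+1}] ⇒ (1 − 1/5z)y_{n+1} = (1 + 4/5z)y_n
  Hence R(z) = (1 + 4/5z)/(1 − 1/5z).

Find x<0 with |R(x)|<1.
x=-1.44: |R|=0.1180
R=−1: 1+4/5x = −1+1/5x ⇒ -3/5x=2 ⇒ x=2/(-3/5)=-3.3333
Confirm numerically:
  x=-2.931: |R|=0.84781 <1
  x=-2.639: |R|=0.72732 <1
  x=-1.353: |R|=0.06485 <1
  x=-3.460: |R|=1.04492 >1
  x=-3.417: |R|=1.02982 >1
Stable set (-3.3333, 0).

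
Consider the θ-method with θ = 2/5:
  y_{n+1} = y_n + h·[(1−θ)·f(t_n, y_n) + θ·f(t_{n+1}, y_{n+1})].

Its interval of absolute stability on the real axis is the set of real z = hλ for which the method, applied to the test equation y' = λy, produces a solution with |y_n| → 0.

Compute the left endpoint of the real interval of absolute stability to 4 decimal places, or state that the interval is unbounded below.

z* = -10.0000.

Set f=λy, z=hλ:
  y_{n+1} = y_n + z·[3/5·y_n + 2/5·y_{n+1}] ⇒ (1 − 2/5z)y_{n+1} = (1 + 3/5z)y_n
  R(z) = (1 + 3/5z)/(1 − 2/5z).

Need |R(x)|<1, x<0.
x=-1.26: |R|=0.1622
R=−1: 1+3/5x = −1+2/5x ⇒ -1/5x=2 ⇒ x=2/(-1/5)=-10.0000
Confirm numerically:
  x=-7.194: |R|=0.85527 <1
  x=-6.689: |R|=0.81984 <1
  x=-4.385: |R|=0.59223 <1
  x=-10.583: |R|=1.02228 >1
  x=-10.062: |R|=1.00247 >1
Stable set (-10.0000, 0).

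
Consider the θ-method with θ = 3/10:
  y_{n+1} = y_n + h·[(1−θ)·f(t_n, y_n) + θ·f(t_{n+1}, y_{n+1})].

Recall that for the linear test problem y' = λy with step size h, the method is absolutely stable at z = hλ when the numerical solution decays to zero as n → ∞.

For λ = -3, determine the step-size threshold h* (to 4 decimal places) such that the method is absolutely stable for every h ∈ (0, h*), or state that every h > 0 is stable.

Set f=λy, z=hλ:
  y_{n+1} = y_n + z·[7/10·y_n + 3/10·y_{n+1}] ⇒ (1 − 3/10z)y_{n+1} = (1 + 7/10z)y_n
  R(z) = (1 + 7/10z)/(1 − 3/10z).

Solve |R(x)|<1 on ℝ⁻.
x=-1.05: |R|=0.2015
R=−1: 1+7/10x = −1+3/10x ⇒ -2/5x=2 ⇒ x=2/(-2/5)=-5.0000
Confirm numerically:
  x=-4.286: |R|=0.87505 <1
  x=-3.930: |R|=0.80358 <1
  x=-2.731: |R|=0.50113 <1
  x=-5.484: |R|=1.07319 >1
  x=-5.330: |R|=1.05079 >1
  x=-5.116: |R|=1.01831 >1
So |R|<1 on (-5.0000, 0).

(-5.0000,0); λ=-3 ⇒ h* = (5)/3 = 1.6667.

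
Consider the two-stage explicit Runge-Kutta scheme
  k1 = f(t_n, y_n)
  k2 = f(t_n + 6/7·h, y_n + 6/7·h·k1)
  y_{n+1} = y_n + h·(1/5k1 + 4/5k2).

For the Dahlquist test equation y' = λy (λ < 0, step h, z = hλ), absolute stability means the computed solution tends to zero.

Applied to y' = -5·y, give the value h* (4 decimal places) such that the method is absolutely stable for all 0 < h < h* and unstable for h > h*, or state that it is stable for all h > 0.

On y'=λy, z=hλ:
  k1=λy_n ⇒ h·k1=z·y_n;  k2=λ(1+6/7z)y_n ⇒ h·k2=z(1+6/7z)y_n
  y_{n+1}/y_n = 1 + 1/5z + 4/5z(1+6/7z) = 1 + z + 24/35z²
  R(z) = 1 + z + 24/35z².

Boundary: |R(x)|=1, x<0.
x=-1.39: |R|=0.9349
R=1: x+24/35x²=0 ⇒ x=−35/24=-1.4583; min R=1−1/(4·24/35)=0.6354>−1
Confirm numerically:
  x=-1.253: |R|=0.82358 <1
  x=-0.933: |R|=0.66391 <1
  x=-0.715: |R|=0.63555 <1
  x=-0.705: |R|=0.63582 <1
  x=-1.731: |R|=1.32365 >1
  x=-1.584: |R|=1.13650 >1
  x=-1.501: |R|=1.04391 >1
Stable set (-1.4583, 0).

(-1.4583,0); λ=-5 ⇒ h* = (35/24)/5 = 0.2917.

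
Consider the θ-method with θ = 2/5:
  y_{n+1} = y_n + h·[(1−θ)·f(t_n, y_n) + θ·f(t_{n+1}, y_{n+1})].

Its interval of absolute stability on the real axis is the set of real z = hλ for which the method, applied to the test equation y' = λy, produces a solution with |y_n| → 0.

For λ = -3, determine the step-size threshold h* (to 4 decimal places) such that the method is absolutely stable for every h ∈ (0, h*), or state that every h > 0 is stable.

Set f=λy, z=hλ:
  y_{n+1} = y_n + z·[3/5·y_n + 2/5·y_{n+1}] ⇒ (1 − 2/5z)y_{n+1} = (1 + 3/5z)y_n
  Hence R(z) = (1 + 3/5z)/(1 − 2/5z).

Find x<0 with |R(x)|<1.
x=-1.21: |R|=0.1846
R=−1: 1+3/5x = −1+2/5x ⇒ -1/5x=2 ⇒ x=2/(-1/5)=-10.0000
Confirm numerically:
  x=-7.774: |R|=0.89167 <1
  x=-5.243: |R|=0.69282 <1
  x=-5.050: |R|=0.67219 <1
  x=-10.512: |R|=1.01967 >1
  x=-10.457: |R|=1.01764 >1
So |R|<1 on (-10.0000, 0).

(-10.0000,0); λ=-3 ⇒ h* = (10)/3 = 3.3333.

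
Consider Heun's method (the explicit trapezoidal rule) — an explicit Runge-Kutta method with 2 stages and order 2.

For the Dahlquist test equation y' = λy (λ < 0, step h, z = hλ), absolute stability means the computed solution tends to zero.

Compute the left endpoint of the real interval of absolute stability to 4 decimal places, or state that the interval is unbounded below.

z* = -2.0000.

On y'=λy, z=hλ:
  order 2, 2-stage ⇒ R(z)=1+z+z^2/2
  (e.g. R(-1.47)=0.61045, |R|=0.61045)

Find x<0 with |R(x)|<1.
x=-1.47: |R|=0.6104
|R(-1.57)|=0.6624 |R(-1.41)|=0.5840 |R(-0.61)|=0.5760
Bisect:
  x_lo=-2.7924 |R|=2.1063  x_hi=-0.2123 |R|=0.8102
  mid=-1.50236 |R|=0.62618 →hi
  mid=-2.14737 |R|=1.15823 →lo
  mid=-1.82487 |R|=0.84020 →hi
  mid=-1.98612 |R|=0.98622 →hi
  mid=-2.06675 |R|=1.06897 →lo
  mid=-2.02643 |R|=1.02678 →lo
  mid=-2.00628 |R|=1.00630 →lo
  mid=-1.99620 |R|=0.99621 →hi
  mid=-2.00124 |R|=1.00124 →lo
  mid=-1.99872 |R|=0.99872 →hi
  ...
  [-2.00014,-1.99998] ⇒ x*=-2.0000
Interval (-2.0000, 0).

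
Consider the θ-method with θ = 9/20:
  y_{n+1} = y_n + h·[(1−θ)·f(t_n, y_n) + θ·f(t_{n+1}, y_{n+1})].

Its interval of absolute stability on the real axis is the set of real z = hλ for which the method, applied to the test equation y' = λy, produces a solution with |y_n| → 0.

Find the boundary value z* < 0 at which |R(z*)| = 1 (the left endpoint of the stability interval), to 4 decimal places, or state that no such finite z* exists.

On y'=λy, z=hλ:
  y_{n+1} = y_n + z·[11/20·y_n + 9/20·y_{n+1}] ⇒ (1 − 9/20z)y_{n+1} = (1 + 11/20z)y_n
  ⇒ R(z) = (1 + 11/20z)/(1 − 9/20z).

Find x<0 with |R(x)|<1.
x=-0.5: |R|=0.5918
R=−1: 1+11/20x = −1+9/20x ⇒ -1/10x=2 ⇒ x=2/(-1/10)=-20.0000
Confirm numerically:
  x=-14.801: |R|=0.93213 <1
  x=-13.153: |R|=0.90104 <1
  x=-9.665: |R|=0.80680 <1
  x=-8.388: |R|=0.75680 <1
  x=-20.425: |R|=1.00417 >1
  x=-20.317: |R|=1.00313 >1
  x=-20.104: |R|=1.00104 >1
Interval (-20.0000, 0).

z* = -20.0000.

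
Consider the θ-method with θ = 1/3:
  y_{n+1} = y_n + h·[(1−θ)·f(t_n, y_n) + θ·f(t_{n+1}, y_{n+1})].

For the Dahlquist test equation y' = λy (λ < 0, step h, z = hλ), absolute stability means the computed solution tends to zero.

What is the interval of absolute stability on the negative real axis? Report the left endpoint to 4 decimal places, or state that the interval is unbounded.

(-6.0000, 0).

With y'=λy (z=hλ):
  y_{n+1} = y_n + z·[2/3·y_n + 1/3·y_{n+1}] ⇒ (1 − 1/3z)y_{n+1} = (1 + 2/3z)y_n
  so R(z) = (1 + 2/3z)/(1 − 1/3z).

Find x<0 with |R(x)|<1.
x=-0.46: |R|=0.6012
R=−1: 1+2/3x = −1+1/3x ⇒ -1/3x=2 ⇒ x=2/(-1/3)=-6.0000
Confirm numerically:
  x=-5.418: |R|=0.93086 <1
  x=-3.698: |R|=0.65632 <1
  x=-2.967: |R|=0.49170 <1
  x=-6.508: |R|=1.05343 >1
  x=-6.214: |R|=1.02323 >1
  x=-6.055: |R|=1.00607 >1
Stable set (-6.0000, 0).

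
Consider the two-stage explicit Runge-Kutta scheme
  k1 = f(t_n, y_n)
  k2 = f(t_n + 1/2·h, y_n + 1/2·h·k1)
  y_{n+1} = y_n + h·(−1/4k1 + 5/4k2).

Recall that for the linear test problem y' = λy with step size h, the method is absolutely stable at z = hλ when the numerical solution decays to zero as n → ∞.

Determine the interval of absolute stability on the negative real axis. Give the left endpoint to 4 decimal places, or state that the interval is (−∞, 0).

Test eqn y'=λy, z=hλ:
  k1=λy_n ⇒ h·k1=z·y_n;  k2=λ(1+1/2z)y_n ⇒ h·k2=z(1+1/2z)y_n
  y_{n+1}/y_n = 1 − 1/4z + 5/4z(1+1/2z) = 1 + z + 5/8z²
  ⇒ R(z) = 1 + z + 5/8z².

Solve |R(x)|<1 on ℝ⁻.
x=-1.08: |R|=0.6490
R=1: x+5/8x²=0 ⇒ x=−8/5=-1.6000; min R=1−1/(4·5/8)=0.6000>−1
Confirm numerically:
  x=-1.412: |R|=0.83409 <1
  x=-1.399: |R|=0.82425 <1
  x=-1.077: |R|=0.64796 <1
  x=-2.055: |R|=1.58439 >1
  x=-1.837: |R|=1.27211 >1
Interval (-1.6000, 0).

(-1.6000, 0).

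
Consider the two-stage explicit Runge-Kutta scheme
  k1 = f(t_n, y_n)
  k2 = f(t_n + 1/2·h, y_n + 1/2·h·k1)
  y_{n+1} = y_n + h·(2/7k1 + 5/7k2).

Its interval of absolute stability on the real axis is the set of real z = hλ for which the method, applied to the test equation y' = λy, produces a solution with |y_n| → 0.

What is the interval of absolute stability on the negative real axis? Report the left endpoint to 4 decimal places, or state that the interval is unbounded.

z∈(-2.8000,0).

With y'=λy (z=hλ):
  k1=λy_n ⇒ h·k1=z·y_n;  k2=λ(1+1/2z)y_n ⇒ h·k2=z(1+1/2z)y_n
  y_{n+1}/y_n = 1 + 2/7z + 5/7z(1+1/2z) = 1 + z + 5/14z²
  so R(z) = 1 + z + 5/14z².

Boundary: |R(x)|=1, x<0.
x=-0.41: |R|=0.6500
R=1: x+5/14x²=0 ⇒ x=−14/5=-2.8000; min R=1−1/(4·5/14)=0.3000>−1
Confirm numerically:
  x=-1.823: |R|=0.36390 <1
  x=-1.715: |R|=0.33544 <1
  x=-1.467: |R|=0.30160 <1
  x=-3.118: |R|=1.35412 >1
  x=-2.991: |R|=1.20403 >1
Interval (-2.8000, 0).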